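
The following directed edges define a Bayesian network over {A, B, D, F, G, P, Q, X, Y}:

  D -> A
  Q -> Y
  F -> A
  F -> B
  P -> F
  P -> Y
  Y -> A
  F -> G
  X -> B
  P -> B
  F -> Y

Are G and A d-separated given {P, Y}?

We examine all 4 paths between G and A:
  1. G ← F → B ← P → Y → A — F:fork[open]; B:collider[blocks]; P:fork[blocks]; Y:chain[blocks] ⇒ blocked
  2. G ← F → Y → A — F:fork[open]; Y:chain[blocks] ⇒ blocked
  3. G ← F ← P → Y → A — F:chain[open]; P:fork[blocks]; Y:chain[blocks] ⇒ blocked
  4. G ← F → A — F:fork[open] ⇒ active
Since the path G ← F → A is active, G and A are not d-separated given {P, Y}.

No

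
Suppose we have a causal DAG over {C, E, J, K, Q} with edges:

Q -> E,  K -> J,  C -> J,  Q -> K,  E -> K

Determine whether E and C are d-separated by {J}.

There are 2 undirected paths between E and C; checking each against the conditioning set {J}:
Path 1: E ← Q → K → J ← C
  Q is a fork and Q is not conditioned on; K is a chain and K is not conditioned on; J is a collider and J is conditioned on, which opens it — no node blocks this path, so it is active.
Path 2: E → K → J ← C
  K is a chain and K is not conditioned on; J is a collider and J is conditioned on, which opens it — no node blocks this path, so it is active.
At least one path is unblocked, so d-separation fails.

No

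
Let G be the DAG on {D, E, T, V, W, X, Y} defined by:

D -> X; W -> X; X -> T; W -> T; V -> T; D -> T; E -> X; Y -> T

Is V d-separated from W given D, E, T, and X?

Enumerating the 3 paths from V to W and testing each for blocking by {D, E, T, X}:
  1. V → T ← X ← W — T:collider[open]; X:chain[blocks] ⇒ blocked
  2. V → T ← W — T:collider[open] ⇒ active
  3. V → T ← D → X ← W — T:collider[open]; D:fork[blocks]; X:collider[open] ⇒ blocked
Because an active path exists, V and W are not d-separated.

No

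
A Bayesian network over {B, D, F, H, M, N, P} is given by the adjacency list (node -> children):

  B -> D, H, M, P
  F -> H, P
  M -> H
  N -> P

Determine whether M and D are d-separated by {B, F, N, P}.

There are 3 undirected paths between M and D; checking each against the conditioning set {B, F, N, P}:
Path 1: M ← B → D
  B is a fork here and B is conditioned on, so the path is blocked at B.
Path 2: M → H ← B → D
  H is a collider here and neither H nor any of its descendants is conditioned on, so the collider stays closed — the path is blocked at H.
Path 3: M → H ← F → P ← B → D
  H is a collider here and neither H nor any of its descendants is conditioned on, so the collider stays closed — the path is blocked at H.
All paths are blocked; M ⊥ D | {B, F, N, P} holds.

Yes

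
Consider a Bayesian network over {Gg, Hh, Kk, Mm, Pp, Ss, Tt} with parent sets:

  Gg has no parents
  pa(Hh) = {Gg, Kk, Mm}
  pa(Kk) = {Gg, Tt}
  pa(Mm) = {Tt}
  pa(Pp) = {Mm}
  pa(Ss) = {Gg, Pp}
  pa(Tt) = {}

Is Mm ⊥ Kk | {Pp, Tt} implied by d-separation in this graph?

Yes

We examine all 5 paths between Mm and Kk:
  1. Mm ← Tt → Kk — Tt:fork[blocks] ⇒ blocked
  2. Mm → Hh ← Kk — Hh:collider[blocks] ⇒ blocked
  3. Mm → Hh ← Gg → Kk — Hh:collider[blocks]; Gg:fork[open] ⇒ blocked
  4. Mm → Pp → Ss ← Gg → Hh ← Kk — Pp:chain[blocks]; Ss:collider[blocks]; Gg:fork[open]; Hh:collider[blocks] ⇒ blocked
  5. Mm → Pp → Ss ← Gg → Kk — Pp:chain[blocks]; Ss:collider[blocks]; Gg:fork[open] ⇒ blocked
All paths are blocked; Mm ⊥ Kk | {Pp, Tt} holds.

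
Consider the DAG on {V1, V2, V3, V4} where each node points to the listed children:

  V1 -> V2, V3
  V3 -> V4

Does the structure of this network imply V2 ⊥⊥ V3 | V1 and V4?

Yes — V2 and V3 are d-separated given {V1, V4}.

There is one path between V2 and V3:
Path 1: V2 ← V1 → V3
  V1 is a fork here and V1 is conditioned on, so the path is blocked at V1.
Since every path is blocked, d-separation holds.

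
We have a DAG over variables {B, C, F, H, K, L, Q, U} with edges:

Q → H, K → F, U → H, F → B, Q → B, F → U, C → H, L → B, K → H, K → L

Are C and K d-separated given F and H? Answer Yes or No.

No — C and K are not d-separated given {F, H}.

We examine all 5 paths between C and K:
Path 1: C → H ← Q → B ← L ← K
  B is a collider here and neither B nor any of its descendants is conditioned on, so the collider stays closed — the path is blocked at B.
Path 2: C → H ← Q → B ← F ← K
  B is a collider here and neither B nor any of its descendants is conditioned on, so the collider stays closed — the path is blocked at B.
Path 3: C → H ← K
  H is a collider and H is conditioned on, which opens it — no node blocks this path, so it is active.
Path 4: C → H ← U ← F ← K
  F is a chain here and F is conditioned on, so the path is blocked at F.
Path 5: C → H ← U ← F → B ← L ← K
  F is a fork here and F is conditioned on, so the path is blocked at F.
At least one path is unblocked, so d-separation fails.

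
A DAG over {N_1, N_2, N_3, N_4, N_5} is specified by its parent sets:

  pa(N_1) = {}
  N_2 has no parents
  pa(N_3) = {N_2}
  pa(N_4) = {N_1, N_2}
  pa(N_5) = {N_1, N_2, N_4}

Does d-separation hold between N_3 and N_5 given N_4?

Enumerating the 3 paths from N_3 to N_5 and testing each for blocking by {N_4}:
  1. N_3 ← N_2 → N_5 — N_2:fork[open] ⇒ active
  2. N_3 ← N_2 → N_4 → N_5 — N_2:fork[open]; N_4:chain[blocks] ⇒ blocked
  3. N_3 ← N_2 → N_4 ← N_1 → N_5 — N_2:fork[open]; N_4:collider[open]; N_1:fork[open] ⇒ active
Since the path N_3 ← N_2 → N_5 is active, N_3 and N_5 are not d-separated given {N_4}.

No — N_3 and N_5 are not d-separated given {N_4}.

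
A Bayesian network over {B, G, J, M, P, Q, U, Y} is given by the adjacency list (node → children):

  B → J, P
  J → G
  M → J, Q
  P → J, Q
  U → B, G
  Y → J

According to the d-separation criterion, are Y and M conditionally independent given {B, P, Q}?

Enumerating the 4 paths from Y to M and testing each for blocking by {B, P, Q}:
Path 1: Y → J → G ← U → B → P → Q ← M
  G is a collider here and neither G nor any of its descendants is conditioned on, so the collider stays closed — the path is blocked at G.
Path 2: Y → J ← M
  J is a collider here and neither J nor any of its descendants is conditioned on, so the collider stays closed — the path is blocked at J.
Path 3: Y → J ← B → P → Q ← M
  J is a collider here and neither J nor any of its descendants is conditioned on, so the collider stays closed — the path is blocked at J.
Path 4: Y → J ← P → Q ← M
  J is a collider here and neither J nor any of its descendants is conditioned on, so the collider stays closed — the path is blocked at J.
All paths are blocked; Y ⊥ M | {B, P, Q} holds.

Yes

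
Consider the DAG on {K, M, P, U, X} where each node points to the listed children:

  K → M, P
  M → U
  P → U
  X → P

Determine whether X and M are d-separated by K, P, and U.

Yes

We examine all 2 paths between X and M:
  1. X → P ← K → M — P:collider[open]; K:fork[blocks] ⇒ blocked
  2. X → P → U ← M — P:chain[blocks]; U:collider[open] ⇒ blocked
Every path is blocked, so X and M are d-separated given {K, P, U}.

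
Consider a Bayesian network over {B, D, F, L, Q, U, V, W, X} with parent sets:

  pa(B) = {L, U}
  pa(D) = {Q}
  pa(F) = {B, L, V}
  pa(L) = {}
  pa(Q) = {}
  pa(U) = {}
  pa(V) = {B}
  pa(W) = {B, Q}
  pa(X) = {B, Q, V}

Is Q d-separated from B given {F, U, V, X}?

There are 5 undirected paths between Q and B; checking each against the conditioning set {F, U, V, X}:
Path 1: Q → W ← B
  W is a collider here and neither W nor any of its descendants is conditioned on, so the collider stays closed — the path is blocked at W.
Path 2: Q → X ← B
  X is a collider and X is conditioned on, which opens it — no node blocks this path, so it is active.
Path 3: Q → X ← V → F ← B
  V is a fork here and V is conditioned on, so the path is blocked at V.
Path 4: Q → X ← V → F ← L → B
  V is a fork here and V is conditioned on, so the path is blocked at V.
Path 5: Q → X ← V ← B
  V is a chain here and V is conditioned on, so the path is blocked at V.
Since the path Q → X ← B is active, Q and B are not d-separated given {F, U, V, X}.

No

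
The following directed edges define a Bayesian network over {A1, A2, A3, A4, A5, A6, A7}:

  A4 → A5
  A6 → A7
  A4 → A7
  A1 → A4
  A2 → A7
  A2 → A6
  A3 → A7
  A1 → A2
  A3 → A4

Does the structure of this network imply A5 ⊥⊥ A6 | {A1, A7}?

6 paths connect A5 and A6; each must be blocked for d-separation to hold:
Path 1: A5 ← A4 → A7 ← A6
  A4 is a fork and A4 is not conditioned on; A7 is a collider and A7 is conditioned on, which opens it — no node blocks this path, so it is active.
Path 2: A5 ← A4 → A7 ← A2 → A6
  A4 is a fork and A4 is not conditioned on; A7 is a collider and A7 is conditioned on, which opens it; A2 is a fork and A2 is not conditioned on — no node blocks this path, so it is active.
Path 3: A5 ← A4 ← A3 → A7 ← A6
  A4 is a chain and A4 is not conditioned on; A3 is a fork and A3 is not conditioned on; A7 is a collider and A7 is conditioned on, which opens it — no node blocks this path, so it is active.
Path 4: A5 ← A4 ← A3 → A7 ← A2 → A6
  A4 is a chain and A4 is not conditioned on; A3 is a fork and A3 is not conditioned on; A7 is a collider and A7 is conditioned on, which opens it; A2 is a fork and A2 is not conditioned on — no node blocks this path, so it is active.
Path 5: A5 ← A4 ← A1 → A2 → A7 ← A6
  A1 is a fork here and A1 is conditioned on, so the path is blocked at A1.
Path 6: A5 ← A4 ← A1 → A2 → A6
  A1 is a fork here and A1 is conditioned on, so the path is blocked at A1.
At least one path is unblocked, so d-separation fails.

No — A5 and A6 are not d-separated given {A1, A7}.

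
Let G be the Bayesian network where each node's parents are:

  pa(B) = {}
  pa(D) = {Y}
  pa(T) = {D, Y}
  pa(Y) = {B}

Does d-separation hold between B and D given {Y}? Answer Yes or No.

2 paths connect B and D; each must be blocked for d-separation to hold:
  1. B → Y → D — Y:chain[blocks] ⇒ blocked
  2. B → Y → T ← D — Y:chain[blocks]; T:collider[blocks] ⇒ blocked
All paths are blocked; B ⊥ D | {Y} holds.

Yes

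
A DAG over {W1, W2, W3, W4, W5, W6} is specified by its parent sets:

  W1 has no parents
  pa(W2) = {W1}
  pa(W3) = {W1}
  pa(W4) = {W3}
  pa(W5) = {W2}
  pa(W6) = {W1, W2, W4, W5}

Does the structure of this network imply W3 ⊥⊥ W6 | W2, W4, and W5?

No

Enumerating the 4 paths from W3 to W6 and testing each for blocking by {W2, W4, W5}:
Path 1: W3 → W4 → W6
  W4 is a chain here and W4 is conditioned on, so the path is blocked at W4.
Path 2: W3 ← W1 → W6
  W1 is a fork and W1 is not conditioned on — no node blocks this path, so it is active.
Path 3: W3 ← W1 → W2 → W5 → W6
  W2 is a chain here and W2 is conditioned on, so the path is blocked at W2.
Path 4: W3 ← W1 → W2 → W6
  W2 is a chain here and W2 is conditioned on, so the path is blocked at W2.
At least one path is unblocked, so d-separation fails.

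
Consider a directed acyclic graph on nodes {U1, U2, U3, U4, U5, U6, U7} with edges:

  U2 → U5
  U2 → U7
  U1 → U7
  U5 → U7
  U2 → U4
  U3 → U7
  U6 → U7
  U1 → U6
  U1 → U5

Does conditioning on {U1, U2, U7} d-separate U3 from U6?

No

We examine all 4 paths between U3 and U6:
Path 1: U3 → U7 ← U6
  U7 is a collider and U7 is conditioned on, which opens it — no node blocks this path, so it is active.
Path 2: U3 → U7 ← U2 → U5 ← U1 → U6
  U2 is a fork here and U2 is conditioned on, so the path is blocked at U2.
Path 3: U3 → U7 ← U5 ← U1 → U6
  U1 is a fork here and U1 is conditioned on, so the path is blocked at U1.
Path 4: U3 → U7 ← U1 → U6
  U1 is a fork here and U1 is conditioned on, so the path is blocked at U1.
At least one path is unblocked, so d-separation fails.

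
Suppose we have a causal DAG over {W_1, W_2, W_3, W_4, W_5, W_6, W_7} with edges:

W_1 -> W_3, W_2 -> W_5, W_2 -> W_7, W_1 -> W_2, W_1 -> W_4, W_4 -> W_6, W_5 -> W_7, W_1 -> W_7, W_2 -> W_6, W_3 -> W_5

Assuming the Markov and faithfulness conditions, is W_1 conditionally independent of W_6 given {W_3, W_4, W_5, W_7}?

No — W_1 and W_6 are not d-separated given {W_3, W_4, W_5, W_7}.

Enumerating the 6 paths from W_1 to W_6 and testing each for blocking by {W_3, W_4, W_5, W_7}:
  1. W_1 → W_7 ← W_5 ← W_2 → W_6 — W_7:collider[open]; W_5:chain[blocks]; W_2:fork[open] ⇒ blocked
  2. W_1 → W_7 ← W_2 → W_6 — W_7:collider[open]; W_2:fork[open] ⇒ active
  3. W_1 → W_2 → W_6 — W_2:chain[open] ⇒ active
  4. W_1 → W_4 → W_6 — W_4:chain[blocks] ⇒ blocked
  5. W_1 → W_3 → W_5 → W_7 ← W_2 → W_6 — W_3:chain[blocks]; W_5:chain[blocks]; W_7:collider[open]; W_2:fork[open] ⇒ blocked
  6. W_1 → W_3 → W_5 ← W_2 → W_6 — W_3:chain[blocks]; W_5:collider[open]; W_2:fork[open] ⇒ blocked
Since the path W_1 → W_7 ← W_2 → W_6 is active, W_1 and W_6 are not d-separated given {W_3, W_4, W_5, W_7}.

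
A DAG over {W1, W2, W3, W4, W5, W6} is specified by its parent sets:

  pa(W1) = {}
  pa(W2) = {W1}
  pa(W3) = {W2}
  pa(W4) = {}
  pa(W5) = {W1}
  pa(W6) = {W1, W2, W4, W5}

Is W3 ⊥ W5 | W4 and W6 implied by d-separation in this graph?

No

Enumerating the 4 paths from W3 to W5 and testing each for blocking by {W4, W6}:
Path 1: W3 ← W2 → W6 ← W5
  W2 is a fork and W2 is not conditioned on; W6 is a collider and W6 is conditioned on, which opens it — no node blocks this path, so it is active.
Path 2: W3 ← W2 → W6 ← W1 → W5
  W2 is a fork and W2 is not conditioned on; W6 is a collider and W6 is conditioned on, which opens it; W1 is a fork and W1 is not conditioned on — no node blocks this path, so it is active.
Path 3: W3 ← W2 ← W1 → W5
  W2 is a chain and W2 is not conditioned on; W1 is a fork and W1 is not conditioned on — no node blocks this path, so it is active.
Path 4: W3 ← W2 ← W1 → W6 ← W5
  W2 is a chain and W2 is not conditioned on; W1 is a fork and W1 is not conditioned on; W6 is a collider and W6 is conditioned on, which opens it — no node blocks this path, so it is active.
Because an active path exists, W3 and W5 are not d-separated.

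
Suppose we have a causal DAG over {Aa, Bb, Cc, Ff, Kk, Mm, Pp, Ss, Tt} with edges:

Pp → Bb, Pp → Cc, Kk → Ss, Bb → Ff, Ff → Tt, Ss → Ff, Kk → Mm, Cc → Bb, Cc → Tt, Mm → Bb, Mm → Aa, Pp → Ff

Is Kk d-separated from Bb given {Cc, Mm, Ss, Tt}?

Yes

Enumerating the 6 paths from Kk to Bb and testing each for blocking by {Cc, Mm, Ss, Tt}:
Path 1: Kk → Ss → Ff → Tt ← Cc ← Pp → Bb
  Ss is a chain here and Ss is conditioned on, so the path is blocked at Ss.
Path 2: Kk → Ss → Ff → Tt ← Cc → Bb
  Ss is a chain here and Ss is conditioned on, so the path is blocked at Ss.
Path 3: Kk → Ss → Ff ← Pp → Cc → Bb
  Ss is a chain here and Ss is conditioned on, so the path is blocked at Ss.
Path 4: Kk → Ss → Ff ← Pp → Bb
  Ss is a chain here and Ss is conditioned on, so the path is blocked at Ss.
Path 5: Kk → Ss → Ff ← Bb
  Ss is a chain here and Ss is conditioned on, so the path is blocked at Ss.
Path 6: Kk → Mm → Bb
  Mm is a chain here and Mm is conditioned on, so the path is blocked at Mm.
All paths are blocked; Kk ⊥ Bb | {Cc, Mm, Ss, Tt} holds.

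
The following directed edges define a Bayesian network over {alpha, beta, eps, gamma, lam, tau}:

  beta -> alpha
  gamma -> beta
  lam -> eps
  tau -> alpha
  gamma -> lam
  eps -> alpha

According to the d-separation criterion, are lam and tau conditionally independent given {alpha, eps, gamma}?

Yes — lam and tau are d-separated given {alpha, eps, gamma}.

We examine all 2 paths between lam and tau:
Path 1: lam ← gamma → beta → alpha ← tau
  gamma is a fork here and gamma is conditioned on, so the path is blocked at gamma.
Path 2: lam → eps → alpha ← tau
  eps is a chain here and eps is conditioned on, so the path is blocked at eps.
All paths are blocked; lam ⊥ tau | {alpha, eps, gamma} holds.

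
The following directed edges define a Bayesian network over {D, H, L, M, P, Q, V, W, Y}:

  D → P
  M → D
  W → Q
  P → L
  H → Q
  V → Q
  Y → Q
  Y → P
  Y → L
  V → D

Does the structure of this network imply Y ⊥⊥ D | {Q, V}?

Yes

There are 3 undirected paths between Y and D; checking each against the conditioning set {Q, V}:
Path 1: Y → Q ← V → D
  V is a fork here and V is conditioned on, so the path is blocked at V.
Path 2: Y → P ← D
  P is a collider here and neither P nor any of its descendants is conditioned on, so the collider stays closed — the path is blocked at P.
Path 3: Y → L ← P ← D
  L is a collider here and neither L nor any of its descendants is conditioned on, so the collider stays closed — the path is blocked at L.
Every path is blocked, so Y and D are d-separated given {Q, V}.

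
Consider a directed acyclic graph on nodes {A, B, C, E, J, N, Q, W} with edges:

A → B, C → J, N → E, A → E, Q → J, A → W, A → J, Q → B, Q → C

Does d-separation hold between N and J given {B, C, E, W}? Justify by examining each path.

Enumerating the 3 paths from N to J and testing each for blocking by {B, C, E, W}:
Path 1: N → E ← A → B ← Q → C → J
  C is a chain here and C is conditioned on, so the path is blocked at C.
Path 2: N → E ← A → B ← Q → J
  E is a collider and E is conditioned on, which opens it; A is a fork and A is not conditioned on; B is a collider and B is conditioned on, which opens it; Q is a fork and Q is not conditioned on — no node blocks this path, so it is active.
Path 3: N → E ← A → J
  E is a collider and E is conditioned on, which opens it; A is a fork and A is not conditioned on — no node blocks this path, so it is active.
Since the path N → E ← A → B ← Q → J is active, N and J are not d-separated given {B, C, E, W}.

No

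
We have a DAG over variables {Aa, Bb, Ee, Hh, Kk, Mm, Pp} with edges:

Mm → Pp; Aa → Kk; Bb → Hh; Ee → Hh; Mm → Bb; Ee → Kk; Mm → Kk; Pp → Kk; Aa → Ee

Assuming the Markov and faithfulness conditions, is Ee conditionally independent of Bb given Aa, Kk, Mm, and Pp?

Yes

We examine all 5 paths between Ee and Bb:
  1. Ee → Hh ← Bb — Hh:collider[blocks] ⇒ blocked
  2. Ee → Kk ← Mm → Bb — Kk:collider[open]; Mm:fork[blocks] ⇒ blocked
  3. Ee → Kk ← Pp ← Mm → Bb — Kk:collider[open]; Pp:chain[blocks]; Mm:fork[blocks] ⇒ blocked
  4. Ee ← Aa → Kk ← Mm → Bb — Aa:fork[blocks]; Kk:collider[open]; Mm:fork[blocks] ⇒ blocked
  5. Ee ← Aa → Kk ← Pp ← Mm → Bb — Aa:fork[blocks]; Kk:collider[open]; Pp:chain[blocks]; Mm:fork[blocks] ⇒ blocked
All paths are blocked; Ee ⊥ Bb | {Aa, Kk, Mm, Pp} holds.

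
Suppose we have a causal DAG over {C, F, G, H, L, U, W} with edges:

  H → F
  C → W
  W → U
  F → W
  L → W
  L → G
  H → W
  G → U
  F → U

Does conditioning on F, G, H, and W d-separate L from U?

We examine all 4 paths between L and U:
Path 1: L → G → U
  G is a chain here and G is conditioned on, so the path is blocked at G.
Path 2: L → W → U
  W is a chain here and W is conditioned on, so the path is blocked at W.
Path 3: L → W ← F → U
  F is a fork here and F is conditioned on, so the path is blocked at F.
Path 4: L → W ← H → F → U
  H is a fork here and H is conditioned on, so the path is blocked at H.
All paths are blocked; L ⊥ U | {F, G, H, W} holds.

Yes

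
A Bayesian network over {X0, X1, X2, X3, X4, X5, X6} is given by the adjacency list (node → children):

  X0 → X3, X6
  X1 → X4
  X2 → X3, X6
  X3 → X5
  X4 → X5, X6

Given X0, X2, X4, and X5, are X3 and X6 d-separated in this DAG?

3 paths connect X3 and X6; each must be blocked for d-separation to hold:
Path 1: X3 → X5 ← X4 → X6
  X4 is a fork here and X4 is conditioned on, so the path is blocked at X4.
Path 2: X3 ← X2 → X6
  X2 is a fork here and X2 is conditioned on, so the path is blocked at X2.
Path 3: X3 ← X0 → X6
  X0 is a fork here and X0 is conditioned on, so the path is blocked at X0.
All paths are blocked; X3 ⊥ X6 | {X0, X2, X4, X5} holds.

Yes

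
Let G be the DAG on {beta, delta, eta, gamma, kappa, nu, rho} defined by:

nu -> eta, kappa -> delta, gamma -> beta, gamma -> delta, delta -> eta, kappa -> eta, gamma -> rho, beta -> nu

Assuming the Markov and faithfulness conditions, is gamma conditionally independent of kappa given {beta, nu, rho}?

Yes — gamma and kappa are d-separated given {beta, nu, rho}.

There are 4 undirected paths between gamma and kappa; checking each against the conditioning set {beta, nu, rho}:
  1. gamma → beta → nu → eta ← delta ← kappa — beta:chain[blocks]; nu:chain[blocks]; eta:collider[blocks]; delta:chain[open] ⇒ blocked
  2. gamma → beta → nu → eta ← kappa — beta:chain[blocks]; nu:chain[blocks]; eta:collider[blocks] ⇒ blocked
  3. gamma → delta → eta ← kappa — delta:chain[open]; eta:collider[blocks] ⇒ blocked
  4. gamma → delta ← kappa — delta:collider[blocks] ⇒ blocked
All paths are blocked; gamma ⊥ kappa | {beta, nu, rho} holds.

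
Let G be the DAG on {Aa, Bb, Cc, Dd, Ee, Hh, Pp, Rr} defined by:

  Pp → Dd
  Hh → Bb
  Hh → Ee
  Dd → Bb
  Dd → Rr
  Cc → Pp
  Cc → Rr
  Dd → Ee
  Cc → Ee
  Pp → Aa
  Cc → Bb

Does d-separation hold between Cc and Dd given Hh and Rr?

No — Cc and Dd are not d-separated given {Hh, Rr}.

There are 6 undirected paths between Cc and Dd; checking each against the conditioning set {Hh, Rr}:
  1. Cc → Pp → Dd — Pp:chain[open] ⇒ active
  2. Cc → Rr ← Dd — Rr:collider[open] ⇒ active
  3. Cc → Bb ← Hh → Ee ← Dd — Bb:collider[blocks]; Hh:fork[blocks]; Ee:collider[blocks] ⇒ blocked
  4. Cc → Bb ← Dd — Bb:collider[blocks] ⇒ blocked
  5. Cc → Ee ← Hh → Bb ← Dd — Ee:collider[blocks]; Hh:fork[blocks]; Bb:collider[blocks] ⇒ blocked
  6. Cc → Ee ← Dd — Ee:collider[blocks] ⇒ blocked
Since the path Cc → Pp → Dd is active, Cc and Dd are not d-separated given {Hh, Rr}.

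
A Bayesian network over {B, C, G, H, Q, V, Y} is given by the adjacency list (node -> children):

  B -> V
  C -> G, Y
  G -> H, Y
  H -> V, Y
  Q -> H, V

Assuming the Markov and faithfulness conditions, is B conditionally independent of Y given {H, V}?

No

Enumerating the 6 paths from B to Y and testing each for blocking by {H, V}:
Path 1: B → V ← Q → H → Y
  H is a chain here and H is conditioned on, so the path is blocked at H.
Path 2: B → V ← Q → H ← G ← C → Y
  V is a collider and V is conditioned on, which opens it; Q is a fork and Q is not conditioned on; H is a collider and H is conditioned on, which opens it; G is a chain and G is not conditioned on; C is a fork and C is not conditioned on — no node blocks this path, so it is active.
Path 3: B → V ← Q → H ← G → Y
  V is a collider and V is conditioned on, which opens it; Q is a fork and Q is not conditioned on; H is a collider and H is conditioned on, which opens it; G is a fork and G is not conditioned on — no node blocks this path, so it is active.
Path 4: B → V ← H → Y
  H is a fork here and H is conditioned on, so the path is blocked at H.
Path 5: B → V ← H ← G ← C → Y
  H is a chain here and H is conditioned on, so the path is blocked at H.
Path 6: B → V ← H ← G → Y
  H is a chain here and H is conditioned on, so the path is blocked at H.
At least one path is unblocked, so d-separation fails.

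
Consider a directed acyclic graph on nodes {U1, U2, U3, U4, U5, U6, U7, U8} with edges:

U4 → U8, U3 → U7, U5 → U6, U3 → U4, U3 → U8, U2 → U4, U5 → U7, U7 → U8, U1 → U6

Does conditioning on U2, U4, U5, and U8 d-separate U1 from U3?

Enumerating the 3 paths from U1 to U3 and testing each for blocking by {U2, U4, U5, U8}:
Path 1: U1 → U6 ← U5 → U7 → U8 ← U3
  U6 is a collider here and neither U6 nor any of its descendants is conditioned on, so the collider stays closed — the path is blocked at U6.
Path 2: U1 → U6 ← U5 → U7 → U8 ← U4 ← U3
  U6 is a collider here and neither U6 nor any of its descendants is conditioned on, so the collider stays closed — the path is blocked at U6.
Path 3: U1 → U6 ← U5 → U7 ← U3
  U6 is a collider here and neither U6 nor any of its descendants is conditioned on, so the collider stays closed — the path is blocked at U6.
Every path is blocked, so U1 and U3 are d-separated given {U2, U4, U5, U8}.

Yes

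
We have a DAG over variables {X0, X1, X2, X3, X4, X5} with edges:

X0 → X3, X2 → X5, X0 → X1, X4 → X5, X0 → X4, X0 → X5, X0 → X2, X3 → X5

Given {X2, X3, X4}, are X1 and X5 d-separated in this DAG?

No

4 paths connect X1 and X5; each must be blocked for d-separation to hold:
  1. X1 ← X0 → X4 → X5 — X0:fork[open]; X4:chain[blocks] ⇒ blocked
  2. X1 ← X0 → X3 → X5 — X0:fork[open]; X3:chain[blocks] ⇒ blocked
  3. X1 ← X0 → X5 — X0:fork[open] ⇒ active
  4. X1 ← X0 → X2 → X5 — X0:fork[open]; X2:chain[blocks] ⇒ blocked
Since the path X1 ← X0 → X5 is active, X1 and X5 are not d-separated given {X2, X3, X4}.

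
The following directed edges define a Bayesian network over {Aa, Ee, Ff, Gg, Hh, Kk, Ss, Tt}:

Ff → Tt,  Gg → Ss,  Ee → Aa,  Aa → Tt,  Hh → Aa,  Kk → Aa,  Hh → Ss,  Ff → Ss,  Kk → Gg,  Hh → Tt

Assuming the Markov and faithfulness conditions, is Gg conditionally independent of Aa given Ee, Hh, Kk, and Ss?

There are 5 undirected paths between Gg and Aa; checking each against the conditioning set {Ee, Hh, Kk, Ss}:
Path 1: Gg → Ss ← Hh → Aa
  Hh is a fork here and Hh is conditioned on, so the path is blocked at Hh.
Path 2: Gg → Ss ← Hh → Tt ← Aa
  Hh is a fork here and Hh is conditioned on, so the path is blocked at Hh.
Path 3: Gg → Ss ← Ff → Tt ← Hh → Aa
  Tt is a collider here and neither Tt nor any of its descendants is conditioned on, so the collider stays closed — the path is blocked at Tt.
Path 4: Gg → Ss ← Ff → Tt ← Aa
  Tt is a collider here and neither Tt nor any of its descendants is conditioned on, so the collider stays closed — the path is blocked at Tt.
Path 5: Gg ← Kk → Aa
  Kk is a fork here and Kk is conditioned on, so the path is blocked at Kk.
All paths are blocked; Gg ⊥ Aa | {Ee, Hh, Kk, Ss} holds.

Yes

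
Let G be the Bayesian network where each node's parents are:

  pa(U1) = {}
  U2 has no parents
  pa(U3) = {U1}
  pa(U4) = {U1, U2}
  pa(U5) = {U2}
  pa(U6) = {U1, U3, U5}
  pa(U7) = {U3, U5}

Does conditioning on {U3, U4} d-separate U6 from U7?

No

We examine all 6 paths between U6 and U7:
Path 1: U6 ← U5 ← U2 → U4 ← U1 → U3 → U7
  U3 is a chain here and U3 is conditioned on, so the path is blocked at U3.
Path 2: U6 ← U5 → U7
  U5 is a fork and U5 is not conditioned on — no node blocks this path, so it is active.
Path 3: U6 ← U1 → U4 ← U2 → U5 → U7
  U1 is a fork and U1 is not conditioned on; U4 is a collider and U4 is conditioned on, which opens it; U2 is a fork and U2 is not conditioned on; U5 is a chain and U5 is not conditioned on — no node blocks this path, so it is active.
Path 4: U6 ← U1 → U3 → U7
  U3 is a chain here and U3 is conditioned on, so the path is blocked at U3.
Path 5: U6 ← U3 ← U1 → U4 ← U2 → U5 → U7
  U3 is a chain here and U3 is conditioned on, so the path is blocked at U3.
Path 6: U6 ← U3 → U7
  U3 is a fork here and U3 is conditioned on, so the path is blocked at U3.
Because an active path exists, U6 and U7 are not d-separated.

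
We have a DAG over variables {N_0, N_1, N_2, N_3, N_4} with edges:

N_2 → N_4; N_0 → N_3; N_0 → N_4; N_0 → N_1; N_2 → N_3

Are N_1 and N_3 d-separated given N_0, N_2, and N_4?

Yes — N_1 and N_3 are d-separated given {N_0, N_2, N_4}.

Enumerating the 2 paths from N_1 to N_3 and testing each for blocking by {N_0, N_2, N_4}:
Path 1: N_1 ← N_0 → N_3
  N_0 is a fork here and N_0 is conditioned on, so the path is blocked at N_0.
Path 2: N_1 ← N_0 → N_4 ← N_2 → N_3
  N_0 is a fork here and N_0 is conditioned on, so the path is blocked at N_0.
All paths are blocked; N_1 ⊥ N_3 | {N_0, N_2, N_4} holds.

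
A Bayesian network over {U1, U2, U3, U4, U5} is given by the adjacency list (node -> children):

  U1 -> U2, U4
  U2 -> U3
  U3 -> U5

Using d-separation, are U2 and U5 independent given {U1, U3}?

Only one path connects U2 and U5:
Path 1: U2 → U3 → U5
  U3 is a chain here and U3 is conditioned on, so the path is blocked at U3.
Since every path is blocked, d-separation holds.

Yes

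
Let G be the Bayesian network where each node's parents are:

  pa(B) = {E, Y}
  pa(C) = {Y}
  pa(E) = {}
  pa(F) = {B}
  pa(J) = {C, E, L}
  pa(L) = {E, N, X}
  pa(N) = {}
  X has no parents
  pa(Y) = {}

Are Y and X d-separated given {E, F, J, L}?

There are 4 undirected paths between Y and X; checking each against the conditioning set {E, F, J, L}:
Path 1: Y → B ← E → L ← X
  E is a fork here and E is conditioned on, so the path is blocked at E.
Path 2: Y → B ← E → J ← L ← X
  E is a fork here and E is conditioned on, so the path is blocked at E.
Path 3: Y → C → J ← L ← X
  L is a chain here and L is conditioned on, so the path is blocked at L.
Path 4: Y → C → J ← E → L ← X
  E is a fork here and E is conditioned on, so the path is blocked at E.
Since every path is blocked, d-separation holds.

Yes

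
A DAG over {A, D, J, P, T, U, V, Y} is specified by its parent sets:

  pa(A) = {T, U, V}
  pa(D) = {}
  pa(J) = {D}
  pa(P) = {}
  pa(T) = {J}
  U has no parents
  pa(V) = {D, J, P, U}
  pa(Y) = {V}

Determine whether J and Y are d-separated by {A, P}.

No

4 paths connect J and Y; each must be blocked for d-separation to hold:
Path 1: J ← D → V → Y
  D is a fork and D is not conditioned on; V is a chain and V is not conditioned on — no node blocks this path, so it is active.
Path 2: J → T → A ← U → V → Y
  T is a chain and T is not conditioned on; A is a collider and A is conditioned on, which opens it; U is a fork and U is not conditioned on; V is a chain and V is not conditioned on — no node blocks this path, so it is active.
Path 3: J → T → A ← V → Y
  T is a chain and T is not conditioned on; A is a collider and A is conditioned on, which opens it; V is a fork and V is not conditioned on — no node blocks this path, so it is active.
Path 4: J → V → Y
  V is a chain and V is not conditioned on — no node blocks this path, so it is active.
At least one path is unblocked, so d-separation fails.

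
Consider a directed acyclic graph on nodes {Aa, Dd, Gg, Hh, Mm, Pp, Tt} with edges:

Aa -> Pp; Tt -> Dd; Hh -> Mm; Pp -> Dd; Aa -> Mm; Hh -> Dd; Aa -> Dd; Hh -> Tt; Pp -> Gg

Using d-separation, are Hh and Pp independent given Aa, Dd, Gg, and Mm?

No

Enumerating the 6 paths from Hh to Pp and testing each for blocking by {Aa, Dd, Gg, Mm}:
Path 1: Hh → Tt → Dd ← Pp
  Tt is a chain and Tt is not conditioned on; Dd is a collider and Dd is conditioned on, which opens it — no node blocks this path, so it is active.
Path 2: Hh → Tt → Dd ← Aa → Pp
  Aa is a fork here and Aa is conditioned on, so the path is blocked at Aa.
Path 3: Hh → Dd ← Pp
  Dd is a collider and Dd is conditioned on, which opens it — no node blocks this path, so it is active.
Path 4: Hh → Dd ← Aa → Pp
  Aa is a fork here and Aa is conditioned on, so the path is blocked at Aa.
Path 5: Hh → Mm ← Aa → Pp
  Aa is a fork here and Aa is conditioned on, so the path is blocked at Aa.
Path 6: Hh → Mm ← Aa → Dd ← Pp
  Aa is a fork here and Aa is conditioned on, so the path is blocked at Aa.
At least one path is unblocked, so d-separation fails.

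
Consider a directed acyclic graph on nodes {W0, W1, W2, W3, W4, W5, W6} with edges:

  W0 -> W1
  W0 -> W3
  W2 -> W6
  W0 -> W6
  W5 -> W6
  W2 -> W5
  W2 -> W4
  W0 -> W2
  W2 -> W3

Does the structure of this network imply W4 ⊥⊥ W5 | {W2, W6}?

We examine all 4 paths between W4 and W5:
Path 1: W4 ← W2 → W6 ← W5
  W2 is a fork here and W2 is conditioned on, so the path is blocked at W2.
Path 2: W4 ← W2 → W3 ← W0 → W6 ← W5
  W2 is a fork here and W2 is conditioned on, so the path is blocked at W2.
Path 3: W4 ← W2 → W5
  W2 is a fork here and W2 is conditioned on, so the path is blocked at W2.
Path 4: W4 ← W2 ← W0 → W6 ← W5
  W2 is a chain here and W2 is conditioned on, so the path is blocked at W2.
All paths are blocked; W4 ⊥ W5 | {W2, W6} holds.

Yes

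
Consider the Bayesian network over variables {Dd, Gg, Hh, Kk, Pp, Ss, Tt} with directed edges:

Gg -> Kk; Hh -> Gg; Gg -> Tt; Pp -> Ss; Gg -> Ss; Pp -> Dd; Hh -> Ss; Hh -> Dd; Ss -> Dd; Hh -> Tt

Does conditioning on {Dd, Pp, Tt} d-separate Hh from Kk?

No

Enumerating the 5 paths from Hh to Kk and testing each for blocking by {Dd, Pp, Tt}:
  1. Hh → Ss ← Gg → Kk — Ss:collider[open]; Gg:fork[open] ⇒ active
  2. Hh → Tt ← Gg → Kk — Tt:collider[open]; Gg:fork[open] ⇒ active
  3. Hh → Dd ← Ss ← Gg → Kk — Dd:collider[open]; Ss:chain[open]; Gg:fork[open] ⇒ active
  4. Hh → Dd ← Pp → Ss ← Gg → Kk — Dd:collider[open]; Pp:fork[blocks]; Ss:collider[open]; Gg:fork[open] ⇒ blocked
  5. Hh → Gg → Kk — Gg:chain[open] ⇒ active
Because an active path exists, Hh and Kk are not d-separated.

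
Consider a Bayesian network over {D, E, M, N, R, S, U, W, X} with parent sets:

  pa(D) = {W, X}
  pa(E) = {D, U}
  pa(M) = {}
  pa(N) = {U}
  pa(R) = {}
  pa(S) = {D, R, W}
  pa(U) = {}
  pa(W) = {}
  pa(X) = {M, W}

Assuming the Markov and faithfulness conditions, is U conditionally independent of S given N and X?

Yes

3 paths connect U and S; each must be blocked for d-separation to hold:
Path 1: U → E ← D → S
  E is a collider here and neither E nor any of its descendants is conditioned on, so the collider stays closed — the path is blocked at E.
Path 2: U → E ← D ← X ← W → S
  E is a collider here and neither E nor any of its descendants is conditioned on, so the collider stays closed — the path is blocked at E.
Path 3: U → E ← D ← W → S
  E is a collider here and neither E nor any of its descendants is conditioned on, so the collider stays closed — the path is blocked at E.
Since every path is blocked, d-separation holds.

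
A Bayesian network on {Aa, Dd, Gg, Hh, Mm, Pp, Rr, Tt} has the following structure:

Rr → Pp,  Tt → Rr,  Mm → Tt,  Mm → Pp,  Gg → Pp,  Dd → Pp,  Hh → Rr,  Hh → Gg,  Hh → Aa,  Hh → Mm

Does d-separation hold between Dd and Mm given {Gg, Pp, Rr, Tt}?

5 paths connect Dd and Mm; each must be blocked for d-separation to hold:
  1. Dd → Pp ← Mm — Pp:collider[open] ⇒ active
  2. Dd → Pp ← Gg ← Hh → Mm — Pp:collider[open]; Gg:chain[blocks]; Hh:fork[open] ⇒ blocked
  3. Dd → Pp ← Gg ← Hh → Rr ← Tt ← Mm — Pp:collider[open]; Gg:chain[blocks]; Hh:fork[open]; Rr:collider[open]; Tt:chain[blocks] ⇒ blocked
  4. Dd → Pp ← Rr ← Tt ← Mm — Pp:collider[open]; Rr:chain[blocks]; Tt:chain[blocks] ⇒ blocked
  5. Dd → Pp ← Rr ← Hh → Mm — Pp:collider[open]; Rr:chain[blocks]; Hh:fork[open] ⇒ blocked
Because an active path exists, Dd and Mm are not d-separated.

No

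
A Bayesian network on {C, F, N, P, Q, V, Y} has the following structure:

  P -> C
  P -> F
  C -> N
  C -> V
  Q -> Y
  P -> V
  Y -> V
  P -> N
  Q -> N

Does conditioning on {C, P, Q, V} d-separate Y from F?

Yes — Y and F are d-separated given {C, P, Q, V}.

6 paths connect Y and F; each must be blocked for d-separation to hold:
Path 1: Y → V ← C ← P → F
  C is a chain here and C is conditioned on, so the path is blocked at C.
Path 2: Y → V ← C → N ← P → F
  C is a fork here and C is conditioned on, so the path is blocked at C.
Path 3: Y → V ← P → F
  P is a fork here and P is conditioned on, so the path is blocked at P.
Path 4: Y ← Q → N ← C ← P → F
  Q is a fork here and Q is conditioned on, so the path is blocked at Q.
Path 5: Y ← Q → N ← C → V ← P → F
  Q is a fork here and Q is conditioned on, so the path is blocked at Q.
Path 6: Y ← Q → N ← P → F
  Q is a fork here and Q is conditioned on, so the path is blocked at Q.
Since every path is blocked, d-separation holds.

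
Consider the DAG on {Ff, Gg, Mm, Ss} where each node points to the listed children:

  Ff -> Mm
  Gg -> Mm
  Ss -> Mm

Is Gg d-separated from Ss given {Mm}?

The only undirected path from Gg to Ss is:
Path 1: Gg → Mm ← Ss
  Mm is a collider and Mm is conditioned on, which opens it — no node blocks this path, so it is active.
At least one path is unblocked, so d-separation fails.

No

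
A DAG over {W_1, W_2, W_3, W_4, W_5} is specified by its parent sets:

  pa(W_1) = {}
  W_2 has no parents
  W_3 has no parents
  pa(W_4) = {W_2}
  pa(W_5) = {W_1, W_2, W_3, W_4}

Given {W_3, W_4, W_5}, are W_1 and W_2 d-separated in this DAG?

No

2 paths connect W_1 and W_2; each must be blocked for d-separation to hold:
  1. W_1 → W_5 ← W_2 — W_5:collider[open] ⇒ active
  2. W_1 → W_5 ← W_4 ← W_2 — W_5:collider[open]; W_4:chain[blocks] ⇒ blocked
Since the path W_1 → W_5 ← W_2 is active, W_1 and W_2 are not d-separated given {W_3, W_4, W_5}.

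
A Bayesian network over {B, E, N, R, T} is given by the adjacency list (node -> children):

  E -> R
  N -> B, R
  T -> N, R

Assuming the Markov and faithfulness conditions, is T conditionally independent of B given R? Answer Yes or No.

2 paths connect T and B; each must be blocked for d-separation to hold:
Path 1: T → N → B
  N is a chain and N is not conditioned on — no node blocks this path, so it is active.
Path 2: T → R ← N → B
  R is a collider and R is conditioned on, which opens it; N is a fork and N is not conditioned on — no node blocks this path, so it is active.
Because an active path exists, T and B are not d-separated.

No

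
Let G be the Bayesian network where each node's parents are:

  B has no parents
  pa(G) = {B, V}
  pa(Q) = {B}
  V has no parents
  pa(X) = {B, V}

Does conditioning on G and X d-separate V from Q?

Enumerating the 2 paths from V to Q and testing each for blocking by {G, X}:
  1. V → G ← B → Q — G:collider[open]; B:fork[open] ⇒ active
  2. V → X ← B → Q — X:collider[open]; B:fork[open] ⇒ active
At least one path is unblocked, so d-separation fails.

No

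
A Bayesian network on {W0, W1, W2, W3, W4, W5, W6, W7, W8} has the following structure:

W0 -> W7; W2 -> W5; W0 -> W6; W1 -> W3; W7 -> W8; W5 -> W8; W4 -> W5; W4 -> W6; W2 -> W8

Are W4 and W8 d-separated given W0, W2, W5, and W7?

Yes

3 paths connect W4 and W8; each must be blocked for d-separation to hold:
  1. W4 → W6 ← W0 → W7 → W8 — W6:collider[blocks]; W0:fork[blocks]; W7:chain[blocks] ⇒ blocked
  2. W4 → W5 ← W2 → W8 — W5:collider[open]; W2:fork[blocks] ⇒ blocked
  3. W4 → W5 → W8 — W5:chain[blocks] ⇒ blocked
Every path is blocked, so W4 and W8 are d-separated given {W0, W2, W5, W7}.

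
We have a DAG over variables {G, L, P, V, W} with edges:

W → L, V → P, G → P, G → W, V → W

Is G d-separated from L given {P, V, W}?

There are 2 undirected paths between G and L; checking each against the conditioning set {P, V, W}:
  1. G → P ← V → W → L — P:collider[open]; V:fork[blocks]; W:chain[blocks] ⇒ blocked
  2. G → W → L — W:chain[blocks] ⇒ blocked
Since every path is blocked, d-separation holds.

Yes — G and L are d-separated given {P, V, W}.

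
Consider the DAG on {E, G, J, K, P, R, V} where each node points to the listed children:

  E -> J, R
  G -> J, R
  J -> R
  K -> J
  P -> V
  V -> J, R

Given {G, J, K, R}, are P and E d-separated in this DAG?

There are 6 undirected paths between P and E; checking each against the conditioning set {G, J, K, R}:
Path 1: P → V → R ← G → J ← E
  G is a fork here and G is conditioned on, so the path is blocked at G.
Path 2: P → V → R ← J ← E
  J is a chain here and J is conditioned on, so the path is blocked at J.
Path 3: P → V → R ← E
  V is a chain and V is not conditioned on; R is a collider and R is conditioned on, which opens it — no node blocks this path, so it is active.
Path 4: P → V → J ← G → R ← E
  G is a fork here and G is conditioned on, so the path is blocked at G.
Path 5: P → V → J → R ← E
  J is a chain here and J is conditioned on, so the path is blocked at J.
Path 6: P → V → J ← E
  V is a chain and V is not conditioned on; J is a collider and J is conditioned on, which opens it — no node blocks this path, so it is active.
At least one path is unblocked, so d-separation fails.

No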